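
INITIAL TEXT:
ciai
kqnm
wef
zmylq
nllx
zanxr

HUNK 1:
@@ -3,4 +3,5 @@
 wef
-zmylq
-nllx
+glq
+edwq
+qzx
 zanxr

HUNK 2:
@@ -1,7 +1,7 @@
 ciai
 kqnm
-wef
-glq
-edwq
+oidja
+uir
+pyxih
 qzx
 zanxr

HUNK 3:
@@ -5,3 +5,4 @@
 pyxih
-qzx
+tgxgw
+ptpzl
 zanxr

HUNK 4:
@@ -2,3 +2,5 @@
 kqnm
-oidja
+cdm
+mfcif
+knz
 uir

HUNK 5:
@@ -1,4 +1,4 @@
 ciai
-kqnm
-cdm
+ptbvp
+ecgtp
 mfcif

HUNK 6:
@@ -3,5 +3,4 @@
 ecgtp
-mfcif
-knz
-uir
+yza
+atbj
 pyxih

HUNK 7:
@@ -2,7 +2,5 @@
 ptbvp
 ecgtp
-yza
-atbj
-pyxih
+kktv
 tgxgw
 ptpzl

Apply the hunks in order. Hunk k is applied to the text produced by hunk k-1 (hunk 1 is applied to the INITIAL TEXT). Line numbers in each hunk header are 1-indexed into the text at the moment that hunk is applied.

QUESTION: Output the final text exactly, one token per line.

Hunk 1: at line 3 remove [zmylq,nllx] add [glq,edwq,qzx] -> 7 lines: ciai kqnm wef glq edwq qzx zanxr
Hunk 2: at line 1 remove [wef,glq,edwq] add [oidja,uir,pyxih] -> 7 lines: ciai kqnm oidja uir pyxih qzx zanxr
Hunk 3: at line 5 remove [qzx] add [tgxgw,ptpzl] -> 8 lines: ciai kqnm oidja uir pyxih tgxgw ptpzl zanxr
Hunk 4: at line 2 remove [oidja] add [cdm,mfcif,knz] -> 10 lines: ciai kqnm cdm mfcif knz uir pyxih tgxgw ptpzl zanxr
Hunk 5: at line 1 remove [kqnm,cdm] add [ptbvp,ecgtp] -> 10 lines: ciai ptbvp ecgtp mfcif knz uir pyxih tgxgw ptpzl zanxr
Hunk 6: at line 3 remove [mfcif,knz,uir] add [yza,atbj] -> 9 lines: ciai ptbvp ecgtp yza atbj pyxih tgxgw ptpzl zanxr
Hunk 7: at line 2 remove [yza,atbj,pyxih] add [kktv] -> 7 lines: ciai ptbvp ecgtp kktv tgxgw ptpzl zanxr

Answer: ciai
ptbvp
ecgtp
kktv
tgxgw
ptpzl
zanxr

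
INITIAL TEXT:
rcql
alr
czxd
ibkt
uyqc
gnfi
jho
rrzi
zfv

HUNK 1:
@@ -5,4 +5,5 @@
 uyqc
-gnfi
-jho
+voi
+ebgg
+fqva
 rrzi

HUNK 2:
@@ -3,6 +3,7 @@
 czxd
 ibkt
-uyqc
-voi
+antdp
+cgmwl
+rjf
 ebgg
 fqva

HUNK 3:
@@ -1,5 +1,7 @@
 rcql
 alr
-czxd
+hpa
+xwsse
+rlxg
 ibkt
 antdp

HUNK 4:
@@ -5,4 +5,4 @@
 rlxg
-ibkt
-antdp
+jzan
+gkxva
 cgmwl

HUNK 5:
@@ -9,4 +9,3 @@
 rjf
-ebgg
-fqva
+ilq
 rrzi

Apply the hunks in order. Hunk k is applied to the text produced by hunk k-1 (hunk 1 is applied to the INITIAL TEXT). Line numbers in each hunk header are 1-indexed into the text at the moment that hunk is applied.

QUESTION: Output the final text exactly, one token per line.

Hunk 1: at line 5 remove [gnfi,jho] add [voi,ebgg,fqva] -> 10 lines: rcql alr czxd ibkt uyqc voi ebgg fqva rrzi zfv
Hunk 2: at line 3 remove [uyqc,voi] add [antdp,cgmwl,rjf] -> 11 lines: rcql alr czxd ibkt antdp cgmwl rjf ebgg fqva rrzi zfv
Hunk 3: at line 1 remove [czxd] add [hpa,xwsse,rlxg] -> 13 lines: rcql alr hpa xwsse rlxg ibkt antdp cgmwl rjf ebgg fqva rrzi zfv
Hunk 4: at line 5 remove [ibkt,antdp] add [jzan,gkxva] -> 13 lines: rcql alr hpa xwsse rlxg jzan gkxva cgmwl rjf ebgg fqva rrzi zfv
Hunk 5: at line 9 remove [ebgg,fqva] add [ilq] -> 12 lines: rcql alr hpa xwsse rlxg jzan gkxva cgmwl rjf ilq rrzi zfv

Answer: rcql
alr
hpa
xwsse
rlxg
jzan
gkxva
cgmwl
rjf
ilq
rrzi
zfv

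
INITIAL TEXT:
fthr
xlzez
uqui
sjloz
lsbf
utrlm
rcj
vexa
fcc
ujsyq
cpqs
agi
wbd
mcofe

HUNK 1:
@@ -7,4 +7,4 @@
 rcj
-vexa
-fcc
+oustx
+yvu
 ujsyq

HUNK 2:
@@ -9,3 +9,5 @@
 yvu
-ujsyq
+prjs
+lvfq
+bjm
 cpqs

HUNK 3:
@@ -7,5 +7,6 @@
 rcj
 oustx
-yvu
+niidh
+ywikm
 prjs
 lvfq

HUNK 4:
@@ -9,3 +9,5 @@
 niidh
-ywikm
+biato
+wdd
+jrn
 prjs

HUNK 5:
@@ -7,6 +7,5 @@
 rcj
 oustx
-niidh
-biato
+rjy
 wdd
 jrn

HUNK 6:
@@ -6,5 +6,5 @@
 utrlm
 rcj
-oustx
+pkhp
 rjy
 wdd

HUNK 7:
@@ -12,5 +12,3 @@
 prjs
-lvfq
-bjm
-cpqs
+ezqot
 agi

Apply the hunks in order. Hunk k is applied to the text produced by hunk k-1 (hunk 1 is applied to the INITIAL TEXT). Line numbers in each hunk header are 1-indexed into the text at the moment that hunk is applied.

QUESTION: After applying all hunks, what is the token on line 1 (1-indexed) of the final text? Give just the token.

Hunk 1: at line 7 remove [vexa,fcc] add [oustx,yvu] -> 14 lines: fthr xlzez uqui sjloz lsbf utrlm rcj oustx yvu ujsyq cpqs agi wbd mcofe
Hunk 2: at line 9 remove [ujsyq] add [prjs,lvfq,bjm] -> 16 lines: fthr xlzez uqui sjloz lsbf utrlm rcj oustx yvu prjs lvfq bjm cpqs agi wbd mcofe
Hunk 3: at line 7 remove [yvu] add [niidh,ywikm] -> 17 lines: fthr xlzez uqui sjloz lsbf utrlm rcj oustx niidh ywikm prjs lvfq bjm cpqs agi wbd mcofe
Hunk 4: at line 9 remove [ywikm] add [biato,wdd,jrn] -> 19 lines: fthr xlzez uqui sjloz lsbf utrlm rcj oustx niidh biato wdd jrn prjs lvfq bjm cpqs agi wbd mcofe
Hunk 5: at line 7 remove [niidh,biato] add [rjy] -> 18 lines: fthr xlzez uqui sjloz lsbf utrlm rcj oustx rjy wdd jrn prjs lvfq bjm cpqs agi wbd mcofe
Hunk 6: at line 6 remove [oustx] add [pkhp] -> 18 lines: fthr xlzez uqui sjloz lsbf utrlm rcj pkhp rjy wdd jrn prjs lvfq bjm cpqs agi wbd mcofe
Hunk 7: at line 12 remove [lvfq,bjm,cpqs] add [ezqot] -> 16 lines: fthr xlzez uqui sjloz lsbf utrlm rcj pkhp rjy wdd jrn prjs ezqot agi wbd mcofe
Final line 1: fthr

Answer: fthr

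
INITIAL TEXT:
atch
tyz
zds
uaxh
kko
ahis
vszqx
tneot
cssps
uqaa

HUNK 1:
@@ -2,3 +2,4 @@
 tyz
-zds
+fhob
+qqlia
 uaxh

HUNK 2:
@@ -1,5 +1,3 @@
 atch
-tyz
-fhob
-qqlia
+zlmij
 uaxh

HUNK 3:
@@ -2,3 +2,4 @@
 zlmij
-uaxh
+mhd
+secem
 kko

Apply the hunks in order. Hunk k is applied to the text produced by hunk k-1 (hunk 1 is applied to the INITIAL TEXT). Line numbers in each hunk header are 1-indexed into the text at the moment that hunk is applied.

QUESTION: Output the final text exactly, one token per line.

Answer: atch
zlmij
mhd
secem
kko
ahis
vszqx
tneot
cssps
uqaa

Derivation:
Hunk 1: at line 2 remove [zds] add [fhob,qqlia] -> 11 lines: atch tyz fhob qqlia uaxh kko ahis vszqx tneot cssps uqaa
Hunk 2: at line 1 remove [tyz,fhob,qqlia] add [zlmij] -> 9 lines: atch zlmij uaxh kko ahis vszqx tneot cssps uqaa
Hunk 3: at line 2 remove [uaxh] add [mhd,secem] -> 10 lines: atch zlmij mhd secem kko ahis vszqx tneot cssps uqaa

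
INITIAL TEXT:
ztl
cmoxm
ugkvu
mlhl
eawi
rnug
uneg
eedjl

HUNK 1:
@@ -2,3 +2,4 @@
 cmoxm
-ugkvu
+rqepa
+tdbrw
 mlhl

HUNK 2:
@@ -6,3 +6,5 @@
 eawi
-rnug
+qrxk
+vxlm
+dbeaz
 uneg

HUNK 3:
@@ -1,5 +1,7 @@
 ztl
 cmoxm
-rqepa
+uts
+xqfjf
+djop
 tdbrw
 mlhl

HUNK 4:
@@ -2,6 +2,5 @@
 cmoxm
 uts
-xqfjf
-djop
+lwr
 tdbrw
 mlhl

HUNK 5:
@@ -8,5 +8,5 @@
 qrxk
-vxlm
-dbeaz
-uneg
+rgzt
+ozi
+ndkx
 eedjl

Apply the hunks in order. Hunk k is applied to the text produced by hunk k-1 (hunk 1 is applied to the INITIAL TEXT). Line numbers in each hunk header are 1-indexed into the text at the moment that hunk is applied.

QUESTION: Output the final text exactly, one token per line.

Hunk 1: at line 2 remove [ugkvu] add [rqepa,tdbrw] -> 9 lines: ztl cmoxm rqepa tdbrw mlhl eawi rnug uneg eedjl
Hunk 2: at line 6 remove [rnug] add [qrxk,vxlm,dbeaz] -> 11 lines: ztl cmoxm rqepa tdbrw mlhl eawi qrxk vxlm dbeaz uneg eedjl
Hunk 3: at line 1 remove [rqepa] add [uts,xqfjf,djop] -> 13 lines: ztl cmoxm uts xqfjf djop tdbrw mlhl eawi qrxk vxlm dbeaz uneg eedjl
Hunk 4: at line 2 remove [xqfjf,djop] add [lwr] -> 12 lines: ztl cmoxm uts lwr tdbrw mlhl eawi qrxk vxlm dbeaz uneg eedjl
Hunk 5: at line 8 remove [vxlm,dbeaz,uneg] add [rgzt,ozi,ndkx] -> 12 lines: ztl cmoxm uts lwr tdbrw mlhl eawi qrxk rgzt ozi ndkx eedjl

Answer: ztl
cmoxm
uts
lwr
tdbrw
mlhl
eawi
qrxk
rgzt
ozi
ndkx
eedjl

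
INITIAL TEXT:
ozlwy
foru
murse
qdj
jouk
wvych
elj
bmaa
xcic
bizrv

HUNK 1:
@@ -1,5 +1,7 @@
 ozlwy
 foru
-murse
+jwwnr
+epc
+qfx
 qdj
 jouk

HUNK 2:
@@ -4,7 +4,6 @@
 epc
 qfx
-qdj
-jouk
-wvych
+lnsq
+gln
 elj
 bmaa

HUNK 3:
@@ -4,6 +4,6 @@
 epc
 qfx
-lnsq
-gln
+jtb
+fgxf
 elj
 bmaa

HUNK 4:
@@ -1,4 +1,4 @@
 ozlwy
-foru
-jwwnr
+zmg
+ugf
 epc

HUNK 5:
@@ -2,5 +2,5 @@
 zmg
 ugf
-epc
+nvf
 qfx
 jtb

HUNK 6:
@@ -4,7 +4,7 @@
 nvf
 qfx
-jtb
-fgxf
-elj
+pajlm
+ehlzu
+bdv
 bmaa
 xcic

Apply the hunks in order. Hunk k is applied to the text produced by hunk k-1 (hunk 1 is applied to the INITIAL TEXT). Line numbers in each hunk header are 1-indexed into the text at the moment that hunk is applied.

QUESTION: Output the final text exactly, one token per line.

Answer: ozlwy
zmg
ugf
nvf
qfx
pajlm
ehlzu
bdv
bmaa
xcic
bizrv

Derivation:
Hunk 1: at line 1 remove [murse] add [jwwnr,epc,qfx] -> 12 lines: ozlwy foru jwwnr epc qfx qdj jouk wvych elj bmaa xcic bizrv
Hunk 2: at line 4 remove [qdj,jouk,wvych] add [lnsq,gln] -> 11 lines: ozlwy foru jwwnr epc qfx lnsq gln elj bmaa xcic bizrv
Hunk 3: at line 4 remove [lnsq,gln] add [jtb,fgxf] -> 11 lines: ozlwy foru jwwnr epc qfx jtb fgxf elj bmaa xcic bizrv
Hunk 4: at line 1 remove [foru,jwwnr] add [zmg,ugf] -> 11 lines: ozlwy zmg ugf epc qfx jtb fgxf elj bmaa xcic bizrv
Hunk 5: at line 2 remove [epc] add [nvf] -> 11 lines: ozlwy zmg ugf nvf qfx jtb fgxf elj bmaa xcic bizrv
Hunk 6: at line 4 remove [jtb,fgxf,elj] add [pajlm,ehlzu,bdv] -> 11 lines: ozlwy zmg ugf nvf qfx pajlm ehlzu bdv bmaa xcic bizrv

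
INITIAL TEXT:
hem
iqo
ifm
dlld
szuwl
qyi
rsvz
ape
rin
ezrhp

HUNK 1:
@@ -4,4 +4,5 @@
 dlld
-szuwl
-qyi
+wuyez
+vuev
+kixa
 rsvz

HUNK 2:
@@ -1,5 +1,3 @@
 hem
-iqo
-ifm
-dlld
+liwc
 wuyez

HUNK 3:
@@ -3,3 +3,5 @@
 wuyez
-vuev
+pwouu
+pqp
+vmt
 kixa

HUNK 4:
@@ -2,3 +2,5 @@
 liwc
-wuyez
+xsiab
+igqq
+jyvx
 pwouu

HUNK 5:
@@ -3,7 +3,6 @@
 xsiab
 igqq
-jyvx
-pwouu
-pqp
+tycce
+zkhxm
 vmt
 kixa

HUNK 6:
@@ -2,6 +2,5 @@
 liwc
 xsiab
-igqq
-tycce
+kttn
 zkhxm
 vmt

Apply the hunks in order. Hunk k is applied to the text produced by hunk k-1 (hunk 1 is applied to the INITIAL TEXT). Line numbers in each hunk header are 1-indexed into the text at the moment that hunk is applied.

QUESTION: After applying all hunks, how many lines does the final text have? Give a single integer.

Answer: 11

Derivation:
Hunk 1: at line 4 remove [szuwl,qyi] add [wuyez,vuev,kixa] -> 11 lines: hem iqo ifm dlld wuyez vuev kixa rsvz ape rin ezrhp
Hunk 2: at line 1 remove [iqo,ifm,dlld] add [liwc] -> 9 lines: hem liwc wuyez vuev kixa rsvz ape rin ezrhp
Hunk 3: at line 3 remove [vuev] add [pwouu,pqp,vmt] -> 11 lines: hem liwc wuyez pwouu pqp vmt kixa rsvz ape rin ezrhp
Hunk 4: at line 2 remove [wuyez] add [xsiab,igqq,jyvx] -> 13 lines: hem liwc xsiab igqq jyvx pwouu pqp vmt kixa rsvz ape rin ezrhp
Hunk 5: at line 3 remove [jyvx,pwouu,pqp] add [tycce,zkhxm] -> 12 lines: hem liwc xsiab igqq tycce zkhxm vmt kixa rsvz ape rin ezrhp
Hunk 6: at line 2 remove [igqq,tycce] add [kttn] -> 11 lines: hem liwc xsiab kttn zkhxm vmt kixa rsvz ape rin ezrhp
Final line count: 11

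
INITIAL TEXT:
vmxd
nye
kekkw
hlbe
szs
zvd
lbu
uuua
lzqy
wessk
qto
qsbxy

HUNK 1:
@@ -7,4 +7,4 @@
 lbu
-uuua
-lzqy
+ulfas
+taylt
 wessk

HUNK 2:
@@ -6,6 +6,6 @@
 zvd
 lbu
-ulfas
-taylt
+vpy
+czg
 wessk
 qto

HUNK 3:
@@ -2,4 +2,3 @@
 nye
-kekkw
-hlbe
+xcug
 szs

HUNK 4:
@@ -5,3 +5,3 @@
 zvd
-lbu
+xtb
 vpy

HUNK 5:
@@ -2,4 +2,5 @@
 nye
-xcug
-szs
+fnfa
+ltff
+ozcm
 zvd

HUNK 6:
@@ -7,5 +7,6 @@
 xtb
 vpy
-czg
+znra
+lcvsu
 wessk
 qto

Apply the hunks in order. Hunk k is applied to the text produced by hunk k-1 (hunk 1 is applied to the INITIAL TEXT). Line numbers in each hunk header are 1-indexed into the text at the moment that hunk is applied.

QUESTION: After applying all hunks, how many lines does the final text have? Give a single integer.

Answer: 13

Derivation:
Hunk 1: at line 7 remove [uuua,lzqy] add [ulfas,taylt] -> 12 lines: vmxd nye kekkw hlbe szs zvd lbu ulfas taylt wessk qto qsbxy
Hunk 2: at line 6 remove [ulfas,taylt] add [vpy,czg] -> 12 lines: vmxd nye kekkw hlbe szs zvd lbu vpy czg wessk qto qsbxy
Hunk 3: at line 2 remove [kekkw,hlbe] add [xcug] -> 11 lines: vmxd nye xcug szs zvd lbu vpy czg wessk qto qsbxy
Hunk 4: at line 5 remove [lbu] add [xtb] -> 11 lines: vmxd nye xcug szs zvd xtb vpy czg wessk qto qsbxy
Hunk 5: at line 2 remove [xcug,szs] add [fnfa,ltff,ozcm] -> 12 lines: vmxd nye fnfa ltff ozcm zvd xtb vpy czg wessk qto qsbxy
Hunk 6: at line 7 remove [czg] add [znra,lcvsu] -> 13 lines: vmxd nye fnfa ltff ozcm zvd xtb vpy znra lcvsu wessk qto qsbxy
Final line count: 13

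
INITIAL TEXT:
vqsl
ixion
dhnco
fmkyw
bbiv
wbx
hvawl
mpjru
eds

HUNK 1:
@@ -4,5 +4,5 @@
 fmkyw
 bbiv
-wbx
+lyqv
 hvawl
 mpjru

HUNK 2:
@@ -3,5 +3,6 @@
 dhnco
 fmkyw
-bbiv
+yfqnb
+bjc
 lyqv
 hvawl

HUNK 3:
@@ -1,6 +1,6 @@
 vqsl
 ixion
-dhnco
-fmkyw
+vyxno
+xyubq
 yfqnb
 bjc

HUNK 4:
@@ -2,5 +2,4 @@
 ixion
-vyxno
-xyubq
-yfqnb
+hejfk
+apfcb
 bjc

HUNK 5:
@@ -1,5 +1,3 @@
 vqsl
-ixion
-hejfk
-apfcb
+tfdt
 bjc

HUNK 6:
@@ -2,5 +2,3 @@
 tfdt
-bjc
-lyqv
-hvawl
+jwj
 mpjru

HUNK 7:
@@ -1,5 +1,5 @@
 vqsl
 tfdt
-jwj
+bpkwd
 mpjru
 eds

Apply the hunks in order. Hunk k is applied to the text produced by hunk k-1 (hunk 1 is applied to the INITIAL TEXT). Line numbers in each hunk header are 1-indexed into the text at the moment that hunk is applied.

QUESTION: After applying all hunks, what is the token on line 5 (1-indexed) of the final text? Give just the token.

Hunk 1: at line 4 remove [wbx] add [lyqv] -> 9 lines: vqsl ixion dhnco fmkyw bbiv lyqv hvawl mpjru eds
Hunk 2: at line 3 remove [bbiv] add [yfqnb,bjc] -> 10 lines: vqsl ixion dhnco fmkyw yfqnb bjc lyqv hvawl mpjru eds
Hunk 3: at line 1 remove [dhnco,fmkyw] add [vyxno,xyubq] -> 10 lines: vqsl ixion vyxno xyubq yfqnb bjc lyqv hvawl mpjru eds
Hunk 4: at line 2 remove [vyxno,xyubq,yfqnb] add [hejfk,apfcb] -> 9 lines: vqsl ixion hejfk apfcb bjc lyqv hvawl mpjru eds
Hunk 5: at line 1 remove [ixion,hejfk,apfcb] add [tfdt] -> 7 lines: vqsl tfdt bjc lyqv hvawl mpjru eds
Hunk 6: at line 2 remove [bjc,lyqv,hvawl] add [jwj] -> 5 lines: vqsl tfdt jwj mpjru eds
Hunk 7: at line 1 remove [jwj] add [bpkwd] -> 5 lines: vqsl tfdt bpkwd mpjru eds
Final line 5: eds

Answer: eds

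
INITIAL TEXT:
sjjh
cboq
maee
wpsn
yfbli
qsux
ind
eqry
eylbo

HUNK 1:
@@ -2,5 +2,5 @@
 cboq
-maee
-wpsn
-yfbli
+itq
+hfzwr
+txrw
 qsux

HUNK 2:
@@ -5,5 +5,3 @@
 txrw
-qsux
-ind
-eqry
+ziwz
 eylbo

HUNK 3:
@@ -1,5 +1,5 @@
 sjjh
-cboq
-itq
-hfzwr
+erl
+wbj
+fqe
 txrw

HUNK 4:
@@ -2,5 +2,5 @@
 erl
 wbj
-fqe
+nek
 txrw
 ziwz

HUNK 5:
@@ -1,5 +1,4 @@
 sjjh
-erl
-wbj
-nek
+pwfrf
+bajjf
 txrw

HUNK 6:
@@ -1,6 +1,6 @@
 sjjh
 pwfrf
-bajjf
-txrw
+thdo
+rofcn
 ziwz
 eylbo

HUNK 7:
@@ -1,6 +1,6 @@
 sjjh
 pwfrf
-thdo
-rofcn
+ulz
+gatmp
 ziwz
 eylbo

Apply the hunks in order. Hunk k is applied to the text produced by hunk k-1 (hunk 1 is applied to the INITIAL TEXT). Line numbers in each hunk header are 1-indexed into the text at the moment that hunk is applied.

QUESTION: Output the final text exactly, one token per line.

Hunk 1: at line 2 remove [maee,wpsn,yfbli] add [itq,hfzwr,txrw] -> 9 lines: sjjh cboq itq hfzwr txrw qsux ind eqry eylbo
Hunk 2: at line 5 remove [qsux,ind,eqry] add [ziwz] -> 7 lines: sjjh cboq itq hfzwr txrw ziwz eylbo
Hunk 3: at line 1 remove [cboq,itq,hfzwr] add [erl,wbj,fqe] -> 7 lines: sjjh erl wbj fqe txrw ziwz eylbo
Hunk 4: at line 2 remove [fqe] add [nek] -> 7 lines: sjjh erl wbj nek txrw ziwz eylbo
Hunk 5: at line 1 remove [erl,wbj,nek] add [pwfrf,bajjf] -> 6 lines: sjjh pwfrf bajjf txrw ziwz eylbo
Hunk 6: at line 1 remove [bajjf,txrw] add [thdo,rofcn] -> 6 lines: sjjh pwfrf thdo rofcn ziwz eylbo
Hunk 7: at line 1 remove [thdo,rofcn] add [ulz,gatmp] -> 6 lines: sjjh pwfrf ulz gatmp ziwz eylbo

Answer: sjjh
pwfrf
ulz
gatmp
ziwz
eylbo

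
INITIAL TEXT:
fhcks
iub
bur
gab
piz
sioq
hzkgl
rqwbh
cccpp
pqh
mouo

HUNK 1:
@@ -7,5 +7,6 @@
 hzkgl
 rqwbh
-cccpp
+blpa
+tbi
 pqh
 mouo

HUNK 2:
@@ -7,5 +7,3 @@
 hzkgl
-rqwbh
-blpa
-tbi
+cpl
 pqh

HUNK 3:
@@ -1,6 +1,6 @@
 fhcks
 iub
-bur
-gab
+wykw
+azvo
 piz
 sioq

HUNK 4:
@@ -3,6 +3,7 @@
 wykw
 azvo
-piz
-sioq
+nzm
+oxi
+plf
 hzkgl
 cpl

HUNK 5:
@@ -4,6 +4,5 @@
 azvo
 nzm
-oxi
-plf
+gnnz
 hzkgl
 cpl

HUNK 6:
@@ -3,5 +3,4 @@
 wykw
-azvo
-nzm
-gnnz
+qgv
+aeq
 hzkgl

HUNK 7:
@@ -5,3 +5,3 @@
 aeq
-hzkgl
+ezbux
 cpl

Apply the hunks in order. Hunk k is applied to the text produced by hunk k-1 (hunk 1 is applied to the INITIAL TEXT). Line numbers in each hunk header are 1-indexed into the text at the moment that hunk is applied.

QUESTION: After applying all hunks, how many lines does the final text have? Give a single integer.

Hunk 1: at line 7 remove [cccpp] add [blpa,tbi] -> 12 lines: fhcks iub bur gab piz sioq hzkgl rqwbh blpa tbi pqh mouo
Hunk 2: at line 7 remove [rqwbh,blpa,tbi] add [cpl] -> 10 lines: fhcks iub bur gab piz sioq hzkgl cpl pqh mouo
Hunk 3: at line 1 remove [bur,gab] add [wykw,azvo] -> 10 lines: fhcks iub wykw azvo piz sioq hzkgl cpl pqh mouo
Hunk 4: at line 3 remove [piz,sioq] add [nzm,oxi,plf] -> 11 lines: fhcks iub wykw azvo nzm oxi plf hzkgl cpl pqh mouo
Hunk 5: at line 4 remove [oxi,plf] add [gnnz] -> 10 lines: fhcks iub wykw azvo nzm gnnz hzkgl cpl pqh mouo
Hunk 6: at line 3 remove [azvo,nzm,gnnz] add [qgv,aeq] -> 9 lines: fhcks iub wykw qgv aeq hzkgl cpl pqh mouo
Hunk 7: at line 5 remove [hzkgl] add [ezbux] -> 9 lines: fhcks iub wykw qgv aeq ezbux cpl pqh mouo
Final line count: 9

Answer: 9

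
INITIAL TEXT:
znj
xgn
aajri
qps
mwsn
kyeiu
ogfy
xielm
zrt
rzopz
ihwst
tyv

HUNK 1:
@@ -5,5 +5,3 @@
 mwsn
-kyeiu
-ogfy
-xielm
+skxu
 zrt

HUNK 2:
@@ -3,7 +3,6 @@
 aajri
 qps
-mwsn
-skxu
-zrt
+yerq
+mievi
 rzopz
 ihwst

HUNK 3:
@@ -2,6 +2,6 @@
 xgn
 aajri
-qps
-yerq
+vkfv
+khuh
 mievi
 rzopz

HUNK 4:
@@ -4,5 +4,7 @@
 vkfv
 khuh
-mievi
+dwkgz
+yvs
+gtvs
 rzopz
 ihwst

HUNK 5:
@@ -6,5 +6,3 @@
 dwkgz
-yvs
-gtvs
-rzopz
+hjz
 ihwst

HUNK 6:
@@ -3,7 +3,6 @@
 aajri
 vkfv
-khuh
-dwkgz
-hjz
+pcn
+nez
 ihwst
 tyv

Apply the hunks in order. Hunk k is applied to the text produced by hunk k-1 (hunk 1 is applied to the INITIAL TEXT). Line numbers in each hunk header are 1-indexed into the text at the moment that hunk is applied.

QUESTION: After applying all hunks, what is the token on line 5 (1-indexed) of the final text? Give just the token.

Answer: pcn

Derivation:
Hunk 1: at line 5 remove [kyeiu,ogfy,xielm] add [skxu] -> 10 lines: znj xgn aajri qps mwsn skxu zrt rzopz ihwst tyv
Hunk 2: at line 3 remove [mwsn,skxu,zrt] add [yerq,mievi] -> 9 lines: znj xgn aajri qps yerq mievi rzopz ihwst tyv
Hunk 3: at line 2 remove [qps,yerq] add [vkfv,khuh] -> 9 lines: znj xgn aajri vkfv khuh mievi rzopz ihwst tyv
Hunk 4: at line 4 remove [mievi] add [dwkgz,yvs,gtvs] -> 11 lines: znj xgn aajri vkfv khuh dwkgz yvs gtvs rzopz ihwst tyv
Hunk 5: at line 6 remove [yvs,gtvs,rzopz] add [hjz] -> 9 lines: znj xgn aajri vkfv khuh dwkgz hjz ihwst tyv
Hunk 6: at line 3 remove [khuh,dwkgz,hjz] add [pcn,nez] -> 8 lines: znj xgn aajri vkfv pcn nez ihwst tyv
Final line 5: pcn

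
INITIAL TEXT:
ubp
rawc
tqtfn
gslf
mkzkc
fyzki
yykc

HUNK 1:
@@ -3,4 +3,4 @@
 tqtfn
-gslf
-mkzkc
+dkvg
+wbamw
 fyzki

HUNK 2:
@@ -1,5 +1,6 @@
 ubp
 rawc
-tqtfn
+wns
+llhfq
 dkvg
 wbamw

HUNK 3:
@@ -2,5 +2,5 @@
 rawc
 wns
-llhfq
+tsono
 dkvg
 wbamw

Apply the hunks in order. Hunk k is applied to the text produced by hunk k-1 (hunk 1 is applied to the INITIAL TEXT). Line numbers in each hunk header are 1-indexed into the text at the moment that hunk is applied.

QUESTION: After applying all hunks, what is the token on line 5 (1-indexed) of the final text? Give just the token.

Answer: dkvg

Derivation:
Hunk 1: at line 3 remove [gslf,mkzkc] add [dkvg,wbamw] -> 7 lines: ubp rawc tqtfn dkvg wbamw fyzki yykc
Hunk 2: at line 1 remove [tqtfn] add [wns,llhfq] -> 8 lines: ubp rawc wns llhfq dkvg wbamw fyzki yykc
Hunk 3: at line 2 remove [llhfq] add [tsono] -> 8 lines: ubp rawc wns tsono dkvg wbamw fyzki yykc
Final line 5: dkvg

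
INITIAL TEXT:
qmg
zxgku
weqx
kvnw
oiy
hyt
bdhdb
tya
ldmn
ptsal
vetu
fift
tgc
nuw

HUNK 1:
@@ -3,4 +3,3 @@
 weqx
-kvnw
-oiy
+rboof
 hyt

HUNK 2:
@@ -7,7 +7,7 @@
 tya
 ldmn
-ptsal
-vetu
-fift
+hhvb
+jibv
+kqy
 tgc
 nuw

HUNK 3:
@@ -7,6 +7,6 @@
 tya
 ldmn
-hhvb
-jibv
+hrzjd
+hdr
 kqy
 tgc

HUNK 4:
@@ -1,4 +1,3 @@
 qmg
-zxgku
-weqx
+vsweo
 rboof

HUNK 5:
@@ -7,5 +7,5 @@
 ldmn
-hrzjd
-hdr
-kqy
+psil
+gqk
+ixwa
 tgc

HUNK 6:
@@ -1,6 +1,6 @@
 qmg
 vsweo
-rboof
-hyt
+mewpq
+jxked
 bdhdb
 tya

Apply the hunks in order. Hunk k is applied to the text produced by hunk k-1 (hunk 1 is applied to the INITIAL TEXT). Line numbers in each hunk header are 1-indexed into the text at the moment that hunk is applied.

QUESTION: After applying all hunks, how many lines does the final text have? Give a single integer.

Answer: 12

Derivation:
Hunk 1: at line 3 remove [kvnw,oiy] add [rboof] -> 13 lines: qmg zxgku weqx rboof hyt bdhdb tya ldmn ptsal vetu fift tgc nuw
Hunk 2: at line 7 remove [ptsal,vetu,fift] add [hhvb,jibv,kqy] -> 13 lines: qmg zxgku weqx rboof hyt bdhdb tya ldmn hhvb jibv kqy tgc nuw
Hunk 3: at line 7 remove [hhvb,jibv] add [hrzjd,hdr] -> 13 lines: qmg zxgku weqx rboof hyt bdhdb tya ldmn hrzjd hdr kqy tgc nuw
Hunk 4: at line 1 remove [zxgku,weqx] add [vsweo] -> 12 lines: qmg vsweo rboof hyt bdhdb tya ldmn hrzjd hdr kqy tgc nuw
Hunk 5: at line 7 remove [hrzjd,hdr,kqy] add [psil,gqk,ixwa] -> 12 lines: qmg vsweo rboof hyt bdhdb tya ldmn psil gqk ixwa tgc nuw
Hunk 6: at line 1 remove [rboof,hyt] add [mewpq,jxked] -> 12 lines: qmg vsweo mewpq jxked bdhdb tya ldmn psil gqk ixwa tgc nuw
Final line count: 12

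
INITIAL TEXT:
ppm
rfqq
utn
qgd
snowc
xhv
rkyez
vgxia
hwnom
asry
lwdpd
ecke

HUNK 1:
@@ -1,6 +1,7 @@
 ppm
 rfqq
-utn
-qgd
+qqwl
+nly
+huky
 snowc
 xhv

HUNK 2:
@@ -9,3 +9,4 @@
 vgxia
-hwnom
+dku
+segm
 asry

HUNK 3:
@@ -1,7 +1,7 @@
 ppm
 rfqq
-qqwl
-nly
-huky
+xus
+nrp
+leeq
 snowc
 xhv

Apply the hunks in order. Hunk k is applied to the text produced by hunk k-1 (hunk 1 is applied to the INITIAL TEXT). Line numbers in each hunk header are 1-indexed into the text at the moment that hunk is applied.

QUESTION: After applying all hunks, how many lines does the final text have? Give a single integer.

Hunk 1: at line 1 remove [utn,qgd] add [qqwl,nly,huky] -> 13 lines: ppm rfqq qqwl nly huky snowc xhv rkyez vgxia hwnom asry lwdpd ecke
Hunk 2: at line 9 remove [hwnom] add [dku,segm] -> 14 lines: ppm rfqq qqwl nly huky snowc xhv rkyez vgxia dku segm asry lwdpd ecke
Hunk 3: at line 1 remove [qqwl,nly,huky] add [xus,nrp,leeq] -> 14 lines: ppm rfqq xus nrp leeq snowc xhv rkyez vgxia dku segm asry lwdpd ecke
Final line count: 14

Answer: 14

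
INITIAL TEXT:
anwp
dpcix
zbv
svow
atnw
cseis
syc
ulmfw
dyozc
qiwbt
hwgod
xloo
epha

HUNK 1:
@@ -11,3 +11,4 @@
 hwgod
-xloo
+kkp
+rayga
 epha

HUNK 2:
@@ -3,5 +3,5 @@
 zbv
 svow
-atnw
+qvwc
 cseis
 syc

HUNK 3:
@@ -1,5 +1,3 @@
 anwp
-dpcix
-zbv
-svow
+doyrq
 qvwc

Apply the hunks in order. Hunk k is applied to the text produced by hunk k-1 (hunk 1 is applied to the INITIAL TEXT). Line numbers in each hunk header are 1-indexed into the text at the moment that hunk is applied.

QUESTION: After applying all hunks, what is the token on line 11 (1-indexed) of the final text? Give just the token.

Hunk 1: at line 11 remove [xloo] add [kkp,rayga] -> 14 lines: anwp dpcix zbv svow atnw cseis syc ulmfw dyozc qiwbt hwgod kkp rayga epha
Hunk 2: at line 3 remove [atnw] add [qvwc] -> 14 lines: anwp dpcix zbv svow qvwc cseis syc ulmfw dyozc qiwbt hwgod kkp rayga epha
Hunk 3: at line 1 remove [dpcix,zbv,svow] add [doyrq] -> 12 lines: anwp doyrq qvwc cseis syc ulmfw dyozc qiwbt hwgod kkp rayga epha
Final line 11: rayga

Answer: rayga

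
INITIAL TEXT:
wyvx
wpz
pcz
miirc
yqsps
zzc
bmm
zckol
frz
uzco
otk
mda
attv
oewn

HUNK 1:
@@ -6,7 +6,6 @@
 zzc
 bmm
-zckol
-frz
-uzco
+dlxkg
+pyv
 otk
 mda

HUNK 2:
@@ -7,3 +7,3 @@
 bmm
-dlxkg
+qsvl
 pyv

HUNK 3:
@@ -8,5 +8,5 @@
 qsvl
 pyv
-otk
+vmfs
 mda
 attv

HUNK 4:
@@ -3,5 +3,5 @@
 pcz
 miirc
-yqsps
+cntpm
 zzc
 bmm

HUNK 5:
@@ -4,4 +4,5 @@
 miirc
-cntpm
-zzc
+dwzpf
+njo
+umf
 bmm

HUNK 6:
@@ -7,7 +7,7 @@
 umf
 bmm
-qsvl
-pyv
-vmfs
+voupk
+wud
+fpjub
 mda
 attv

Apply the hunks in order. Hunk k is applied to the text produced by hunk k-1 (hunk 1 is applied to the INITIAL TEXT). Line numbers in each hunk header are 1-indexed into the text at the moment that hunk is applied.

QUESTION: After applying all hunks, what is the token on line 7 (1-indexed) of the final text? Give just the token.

Answer: umf

Derivation:
Hunk 1: at line 6 remove [zckol,frz,uzco] add [dlxkg,pyv] -> 13 lines: wyvx wpz pcz miirc yqsps zzc bmm dlxkg pyv otk mda attv oewn
Hunk 2: at line 7 remove [dlxkg] add [qsvl] -> 13 lines: wyvx wpz pcz miirc yqsps zzc bmm qsvl pyv otk mda attv oewn
Hunk 3: at line 8 remove [otk] add [vmfs] -> 13 lines: wyvx wpz pcz miirc yqsps zzc bmm qsvl pyv vmfs mda attv oewn
Hunk 4: at line 3 remove [yqsps] add [cntpm] -> 13 lines: wyvx wpz pcz miirc cntpm zzc bmm qsvl pyv vmfs mda attv oewn
Hunk 5: at line 4 remove [cntpm,zzc] add [dwzpf,njo,umf] -> 14 lines: wyvx wpz pcz miirc dwzpf njo umf bmm qsvl pyv vmfs mda attv oewn
Hunk 6: at line 7 remove [qsvl,pyv,vmfs] add [voupk,wud,fpjub] -> 14 lines: wyvx wpz pcz miirc dwzpf njo umf bmm voupk wud fpjub mda attv oewn
Final line 7: umf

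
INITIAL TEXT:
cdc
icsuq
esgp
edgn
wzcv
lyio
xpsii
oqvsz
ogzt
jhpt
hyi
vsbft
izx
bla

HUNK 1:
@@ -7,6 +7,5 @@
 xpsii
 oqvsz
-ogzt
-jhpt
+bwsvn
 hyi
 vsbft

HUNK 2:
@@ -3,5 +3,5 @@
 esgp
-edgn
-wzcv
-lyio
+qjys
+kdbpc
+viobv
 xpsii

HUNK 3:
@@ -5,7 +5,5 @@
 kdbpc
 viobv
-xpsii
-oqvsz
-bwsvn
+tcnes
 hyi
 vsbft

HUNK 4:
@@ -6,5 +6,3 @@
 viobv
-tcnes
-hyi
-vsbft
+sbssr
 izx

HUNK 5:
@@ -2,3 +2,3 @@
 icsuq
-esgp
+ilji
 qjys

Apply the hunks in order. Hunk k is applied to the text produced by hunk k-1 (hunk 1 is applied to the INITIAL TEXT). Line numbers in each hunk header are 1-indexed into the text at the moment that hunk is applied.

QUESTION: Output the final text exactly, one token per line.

Hunk 1: at line 7 remove [ogzt,jhpt] add [bwsvn] -> 13 lines: cdc icsuq esgp edgn wzcv lyio xpsii oqvsz bwsvn hyi vsbft izx bla
Hunk 2: at line 3 remove [edgn,wzcv,lyio] add [qjys,kdbpc,viobv] -> 13 lines: cdc icsuq esgp qjys kdbpc viobv xpsii oqvsz bwsvn hyi vsbft izx bla
Hunk 3: at line 5 remove [xpsii,oqvsz,bwsvn] add [tcnes] -> 11 lines: cdc icsuq esgp qjys kdbpc viobv tcnes hyi vsbft izx bla
Hunk 4: at line 6 remove [tcnes,hyi,vsbft] add [sbssr] -> 9 lines: cdc icsuq esgp qjys kdbpc viobv sbssr izx bla
Hunk 5: at line 2 remove [esgp] add [ilji] -> 9 lines: cdc icsuq ilji qjys kdbpc viobv sbssr izx bla

Answer: cdc
icsuq
ilji
qjys
kdbpc
viobv
sbssr
izx
bla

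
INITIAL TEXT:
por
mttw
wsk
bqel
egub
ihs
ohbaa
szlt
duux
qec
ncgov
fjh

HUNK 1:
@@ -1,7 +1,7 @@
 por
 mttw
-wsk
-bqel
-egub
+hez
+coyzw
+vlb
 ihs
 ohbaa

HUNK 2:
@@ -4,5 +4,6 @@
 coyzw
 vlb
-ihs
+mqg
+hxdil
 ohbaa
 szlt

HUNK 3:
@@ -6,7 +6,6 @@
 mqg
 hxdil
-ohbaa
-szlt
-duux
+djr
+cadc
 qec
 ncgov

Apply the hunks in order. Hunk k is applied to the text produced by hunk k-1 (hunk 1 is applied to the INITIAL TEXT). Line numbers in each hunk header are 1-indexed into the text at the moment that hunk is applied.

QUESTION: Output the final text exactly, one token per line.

Answer: por
mttw
hez
coyzw
vlb
mqg
hxdil
djr
cadc
qec
ncgov
fjh

Derivation:
Hunk 1: at line 1 remove [wsk,bqel,egub] add [hez,coyzw,vlb] -> 12 lines: por mttw hez coyzw vlb ihs ohbaa szlt duux qec ncgov fjh
Hunk 2: at line 4 remove [ihs] add [mqg,hxdil] -> 13 lines: por mttw hez coyzw vlb mqg hxdil ohbaa szlt duux qec ncgov fjh
Hunk 3: at line 6 remove [ohbaa,szlt,duux] add [djr,cadc] -> 12 lines: por mttw hez coyzw vlb mqg hxdil djr cadc qec ncgov fjh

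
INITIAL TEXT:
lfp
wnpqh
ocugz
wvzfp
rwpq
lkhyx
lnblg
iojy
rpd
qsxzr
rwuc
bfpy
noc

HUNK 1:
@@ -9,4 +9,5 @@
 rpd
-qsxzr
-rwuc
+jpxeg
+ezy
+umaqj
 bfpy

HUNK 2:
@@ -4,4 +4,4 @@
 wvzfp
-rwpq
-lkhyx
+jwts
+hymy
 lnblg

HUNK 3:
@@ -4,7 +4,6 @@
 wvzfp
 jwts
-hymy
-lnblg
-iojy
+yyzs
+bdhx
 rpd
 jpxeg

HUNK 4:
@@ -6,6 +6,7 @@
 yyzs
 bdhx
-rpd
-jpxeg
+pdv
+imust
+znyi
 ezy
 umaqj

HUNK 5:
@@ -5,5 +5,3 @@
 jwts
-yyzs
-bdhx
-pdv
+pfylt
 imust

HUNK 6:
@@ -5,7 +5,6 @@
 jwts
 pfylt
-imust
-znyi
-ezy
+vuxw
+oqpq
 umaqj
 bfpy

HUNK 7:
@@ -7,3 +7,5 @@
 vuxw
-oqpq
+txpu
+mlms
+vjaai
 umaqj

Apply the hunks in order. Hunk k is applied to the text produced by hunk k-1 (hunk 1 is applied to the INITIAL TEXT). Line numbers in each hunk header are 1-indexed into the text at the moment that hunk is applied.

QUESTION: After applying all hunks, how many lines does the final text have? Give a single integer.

Hunk 1: at line 9 remove [qsxzr,rwuc] add [jpxeg,ezy,umaqj] -> 14 lines: lfp wnpqh ocugz wvzfp rwpq lkhyx lnblg iojy rpd jpxeg ezy umaqj bfpy noc
Hunk 2: at line 4 remove [rwpq,lkhyx] add [jwts,hymy] -> 14 lines: lfp wnpqh ocugz wvzfp jwts hymy lnblg iojy rpd jpxeg ezy umaqj bfpy noc
Hunk 3: at line 4 remove [hymy,lnblg,iojy] add [yyzs,bdhx] -> 13 lines: lfp wnpqh ocugz wvzfp jwts yyzs bdhx rpd jpxeg ezy umaqj bfpy noc
Hunk 4: at line 6 remove [rpd,jpxeg] add [pdv,imust,znyi] -> 14 lines: lfp wnpqh ocugz wvzfp jwts yyzs bdhx pdv imust znyi ezy umaqj bfpy noc
Hunk 5: at line 5 remove [yyzs,bdhx,pdv] add [pfylt] -> 12 lines: lfp wnpqh ocugz wvzfp jwts pfylt imust znyi ezy umaqj bfpy noc
Hunk 6: at line 5 remove [imust,znyi,ezy] add [vuxw,oqpq] -> 11 lines: lfp wnpqh ocugz wvzfp jwts pfylt vuxw oqpq umaqj bfpy noc
Hunk 7: at line 7 remove [oqpq] add [txpu,mlms,vjaai] -> 13 lines: lfp wnpqh ocugz wvzfp jwts pfylt vuxw txpu mlms vjaai umaqj bfpy noc
Final line count: 13

Answer: 13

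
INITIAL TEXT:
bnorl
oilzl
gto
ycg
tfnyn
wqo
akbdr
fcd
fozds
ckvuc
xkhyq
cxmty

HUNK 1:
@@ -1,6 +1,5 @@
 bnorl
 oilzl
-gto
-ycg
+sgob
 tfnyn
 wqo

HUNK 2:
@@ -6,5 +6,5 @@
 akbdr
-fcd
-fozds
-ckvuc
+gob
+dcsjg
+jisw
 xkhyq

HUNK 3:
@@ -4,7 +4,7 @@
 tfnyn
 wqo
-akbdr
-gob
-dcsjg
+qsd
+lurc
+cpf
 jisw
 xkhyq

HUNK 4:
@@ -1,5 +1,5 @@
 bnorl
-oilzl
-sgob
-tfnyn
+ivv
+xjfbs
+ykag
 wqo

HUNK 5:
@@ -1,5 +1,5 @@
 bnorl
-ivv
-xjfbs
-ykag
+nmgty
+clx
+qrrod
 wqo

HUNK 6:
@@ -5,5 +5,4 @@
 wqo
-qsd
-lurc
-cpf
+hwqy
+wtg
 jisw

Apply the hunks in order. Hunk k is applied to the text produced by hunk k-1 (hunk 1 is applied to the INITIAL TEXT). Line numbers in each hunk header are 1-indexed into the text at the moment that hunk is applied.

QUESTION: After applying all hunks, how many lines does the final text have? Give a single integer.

Hunk 1: at line 1 remove [gto,ycg] add [sgob] -> 11 lines: bnorl oilzl sgob tfnyn wqo akbdr fcd fozds ckvuc xkhyq cxmty
Hunk 2: at line 6 remove [fcd,fozds,ckvuc] add [gob,dcsjg,jisw] -> 11 lines: bnorl oilzl sgob tfnyn wqo akbdr gob dcsjg jisw xkhyq cxmty
Hunk 3: at line 4 remove [akbdr,gob,dcsjg] add [qsd,lurc,cpf] -> 11 lines: bnorl oilzl sgob tfnyn wqo qsd lurc cpf jisw xkhyq cxmty
Hunk 4: at line 1 remove [oilzl,sgob,tfnyn] add [ivv,xjfbs,ykag] -> 11 lines: bnorl ivv xjfbs ykag wqo qsd lurc cpf jisw xkhyq cxmty
Hunk 5: at line 1 remove [ivv,xjfbs,ykag] add [nmgty,clx,qrrod] -> 11 lines: bnorl nmgty clx qrrod wqo qsd lurc cpf jisw xkhyq cxmty
Hunk 6: at line 5 remove [qsd,lurc,cpf] add [hwqy,wtg] -> 10 lines: bnorl nmgty clx qrrod wqo hwqy wtg jisw xkhyq cxmty
Final line count: 10

Answer: 10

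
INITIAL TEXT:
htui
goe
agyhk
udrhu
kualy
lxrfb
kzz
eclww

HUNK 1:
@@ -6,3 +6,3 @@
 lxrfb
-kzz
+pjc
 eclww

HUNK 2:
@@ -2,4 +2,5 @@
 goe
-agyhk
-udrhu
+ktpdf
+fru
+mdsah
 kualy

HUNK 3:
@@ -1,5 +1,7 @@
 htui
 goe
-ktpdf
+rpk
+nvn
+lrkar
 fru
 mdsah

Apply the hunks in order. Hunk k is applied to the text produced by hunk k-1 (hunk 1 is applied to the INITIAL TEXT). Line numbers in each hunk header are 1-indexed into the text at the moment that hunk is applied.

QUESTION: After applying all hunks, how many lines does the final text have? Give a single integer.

Hunk 1: at line 6 remove [kzz] add [pjc] -> 8 lines: htui goe agyhk udrhu kualy lxrfb pjc eclww
Hunk 2: at line 2 remove [agyhk,udrhu] add [ktpdf,fru,mdsah] -> 9 lines: htui goe ktpdf fru mdsah kualy lxrfb pjc eclww
Hunk 3: at line 1 remove [ktpdf] add [rpk,nvn,lrkar] -> 11 lines: htui goe rpk nvn lrkar fru mdsah kualy lxrfb pjc eclww
Final line count: 11

Answer: 11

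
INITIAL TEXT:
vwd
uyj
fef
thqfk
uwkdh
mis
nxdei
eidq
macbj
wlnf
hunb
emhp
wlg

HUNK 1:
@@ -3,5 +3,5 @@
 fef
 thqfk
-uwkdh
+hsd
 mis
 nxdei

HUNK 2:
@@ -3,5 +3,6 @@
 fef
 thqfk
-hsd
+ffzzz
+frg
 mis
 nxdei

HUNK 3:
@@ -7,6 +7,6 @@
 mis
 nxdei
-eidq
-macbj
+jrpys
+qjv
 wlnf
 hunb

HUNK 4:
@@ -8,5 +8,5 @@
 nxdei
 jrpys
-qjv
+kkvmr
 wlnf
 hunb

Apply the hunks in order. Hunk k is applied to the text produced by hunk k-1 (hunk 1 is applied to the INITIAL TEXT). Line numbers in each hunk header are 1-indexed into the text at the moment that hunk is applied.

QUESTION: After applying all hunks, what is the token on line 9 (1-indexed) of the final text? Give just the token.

Hunk 1: at line 3 remove [uwkdh] add [hsd] -> 13 lines: vwd uyj fef thqfk hsd mis nxdei eidq macbj wlnf hunb emhp wlg
Hunk 2: at line 3 remove [hsd] add [ffzzz,frg] -> 14 lines: vwd uyj fef thqfk ffzzz frg mis nxdei eidq macbj wlnf hunb emhp wlg
Hunk 3: at line 7 remove [eidq,macbj] add [jrpys,qjv] -> 14 lines: vwd uyj fef thqfk ffzzz frg mis nxdei jrpys qjv wlnf hunb emhp wlg
Hunk 4: at line 8 remove [qjv] add [kkvmr] -> 14 lines: vwd uyj fef thqfk ffzzz frg mis nxdei jrpys kkvmr wlnf hunb emhp wlg
Final line 9: jrpys

Answer: jrpys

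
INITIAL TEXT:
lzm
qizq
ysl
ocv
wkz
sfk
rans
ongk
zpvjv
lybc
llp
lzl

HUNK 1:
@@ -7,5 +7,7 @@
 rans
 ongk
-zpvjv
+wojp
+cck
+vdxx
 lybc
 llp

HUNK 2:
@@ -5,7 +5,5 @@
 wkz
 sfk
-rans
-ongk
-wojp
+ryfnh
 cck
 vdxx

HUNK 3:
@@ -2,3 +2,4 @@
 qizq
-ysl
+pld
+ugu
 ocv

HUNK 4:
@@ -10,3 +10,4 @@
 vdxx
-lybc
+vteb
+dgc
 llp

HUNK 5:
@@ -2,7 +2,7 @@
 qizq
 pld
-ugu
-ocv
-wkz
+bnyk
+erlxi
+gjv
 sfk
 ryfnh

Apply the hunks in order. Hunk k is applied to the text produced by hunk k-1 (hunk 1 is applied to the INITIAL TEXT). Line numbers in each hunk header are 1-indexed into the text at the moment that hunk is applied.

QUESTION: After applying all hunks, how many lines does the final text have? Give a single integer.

Hunk 1: at line 7 remove [zpvjv] add [wojp,cck,vdxx] -> 14 lines: lzm qizq ysl ocv wkz sfk rans ongk wojp cck vdxx lybc llp lzl
Hunk 2: at line 5 remove [rans,ongk,wojp] add [ryfnh] -> 12 lines: lzm qizq ysl ocv wkz sfk ryfnh cck vdxx lybc llp lzl
Hunk 3: at line 2 remove [ysl] add [pld,ugu] -> 13 lines: lzm qizq pld ugu ocv wkz sfk ryfnh cck vdxx lybc llp lzl
Hunk 4: at line 10 remove [lybc] add [vteb,dgc] -> 14 lines: lzm qizq pld ugu ocv wkz sfk ryfnh cck vdxx vteb dgc llp lzl
Hunk 5: at line 2 remove [ugu,ocv,wkz] add [bnyk,erlxi,gjv] -> 14 lines: lzm qizq pld bnyk erlxi gjv sfk ryfnh cck vdxx vteb dgc llp lzl
Final line count: 14

Answer: 14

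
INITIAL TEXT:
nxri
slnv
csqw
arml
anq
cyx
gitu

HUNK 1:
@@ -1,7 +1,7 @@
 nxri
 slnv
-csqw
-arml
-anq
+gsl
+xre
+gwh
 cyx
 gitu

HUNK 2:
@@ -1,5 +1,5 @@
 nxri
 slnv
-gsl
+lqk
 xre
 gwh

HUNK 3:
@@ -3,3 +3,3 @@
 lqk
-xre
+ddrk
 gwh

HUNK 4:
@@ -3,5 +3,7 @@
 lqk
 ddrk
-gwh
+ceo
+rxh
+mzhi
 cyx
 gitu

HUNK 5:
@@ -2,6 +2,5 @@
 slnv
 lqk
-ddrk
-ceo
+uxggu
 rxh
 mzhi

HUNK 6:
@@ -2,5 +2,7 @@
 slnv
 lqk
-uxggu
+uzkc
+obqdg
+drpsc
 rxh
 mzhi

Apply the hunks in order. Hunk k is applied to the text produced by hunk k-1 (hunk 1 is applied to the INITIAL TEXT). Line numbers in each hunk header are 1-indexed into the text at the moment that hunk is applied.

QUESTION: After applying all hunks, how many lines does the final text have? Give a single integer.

Answer: 10

Derivation:
Hunk 1: at line 1 remove [csqw,arml,anq] add [gsl,xre,gwh] -> 7 lines: nxri slnv gsl xre gwh cyx gitu
Hunk 2: at line 1 remove [gsl] add [lqk] -> 7 lines: nxri slnv lqk xre gwh cyx gitu
Hunk 3: at line 3 remove [xre] add [ddrk] -> 7 lines: nxri slnv lqk ddrk gwh cyx gitu
Hunk 4: at line 3 remove [gwh] add [ceo,rxh,mzhi] -> 9 lines: nxri slnv lqk ddrk ceo rxh mzhi cyx gitu
Hunk 5: at line 2 remove [ddrk,ceo] add [uxggu] -> 8 lines: nxri slnv lqk uxggu rxh mzhi cyx gitu
Hunk 6: at line 2 remove [uxggu] add [uzkc,obqdg,drpsc] -> 10 lines: nxri slnv lqk uzkc obqdg drpsc rxh mzhi cyx gitu
Final line count: 10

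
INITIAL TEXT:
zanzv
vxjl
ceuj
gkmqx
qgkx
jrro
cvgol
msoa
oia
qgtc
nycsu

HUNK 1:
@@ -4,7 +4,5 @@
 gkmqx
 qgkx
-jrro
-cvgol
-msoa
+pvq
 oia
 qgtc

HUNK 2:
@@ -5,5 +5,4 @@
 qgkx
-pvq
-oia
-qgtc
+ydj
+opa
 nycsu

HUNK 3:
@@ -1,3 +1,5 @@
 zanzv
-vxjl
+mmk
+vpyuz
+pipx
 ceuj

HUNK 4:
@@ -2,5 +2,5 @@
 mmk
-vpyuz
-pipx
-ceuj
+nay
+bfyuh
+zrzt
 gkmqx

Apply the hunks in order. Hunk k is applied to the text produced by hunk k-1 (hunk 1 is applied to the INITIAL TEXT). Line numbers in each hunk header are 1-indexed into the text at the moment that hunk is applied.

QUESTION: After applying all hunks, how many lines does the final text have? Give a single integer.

Hunk 1: at line 4 remove [jrro,cvgol,msoa] add [pvq] -> 9 lines: zanzv vxjl ceuj gkmqx qgkx pvq oia qgtc nycsu
Hunk 2: at line 5 remove [pvq,oia,qgtc] add [ydj,opa] -> 8 lines: zanzv vxjl ceuj gkmqx qgkx ydj opa nycsu
Hunk 3: at line 1 remove [vxjl] add [mmk,vpyuz,pipx] -> 10 lines: zanzv mmk vpyuz pipx ceuj gkmqx qgkx ydj opa nycsu
Hunk 4: at line 2 remove [vpyuz,pipx,ceuj] add [nay,bfyuh,zrzt] -> 10 lines: zanzv mmk nay bfyuh zrzt gkmqx qgkx ydj opa nycsu
Final line count: 10

Answer: 10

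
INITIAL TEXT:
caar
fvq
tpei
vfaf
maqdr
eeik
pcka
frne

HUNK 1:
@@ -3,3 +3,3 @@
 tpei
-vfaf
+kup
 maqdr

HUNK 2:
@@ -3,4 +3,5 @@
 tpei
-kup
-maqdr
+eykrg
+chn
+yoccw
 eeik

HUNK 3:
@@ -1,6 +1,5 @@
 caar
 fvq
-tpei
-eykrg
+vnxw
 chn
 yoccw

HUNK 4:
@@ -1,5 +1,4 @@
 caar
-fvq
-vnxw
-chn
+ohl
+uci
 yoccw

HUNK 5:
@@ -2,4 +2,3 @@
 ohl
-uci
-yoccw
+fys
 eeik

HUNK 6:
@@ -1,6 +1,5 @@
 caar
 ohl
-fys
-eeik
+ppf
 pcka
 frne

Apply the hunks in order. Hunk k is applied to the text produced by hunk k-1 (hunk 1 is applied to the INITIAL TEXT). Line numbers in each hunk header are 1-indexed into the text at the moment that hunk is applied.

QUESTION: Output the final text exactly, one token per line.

Hunk 1: at line 3 remove [vfaf] add [kup] -> 8 lines: caar fvq tpei kup maqdr eeik pcka frne
Hunk 2: at line 3 remove [kup,maqdr] add [eykrg,chn,yoccw] -> 9 lines: caar fvq tpei eykrg chn yoccw eeik pcka frne
Hunk 3: at line 1 remove [tpei,eykrg] add [vnxw] -> 8 lines: caar fvq vnxw chn yoccw eeik pcka frne
Hunk 4: at line 1 remove [fvq,vnxw,chn] add [ohl,uci] -> 7 lines: caar ohl uci yoccw eeik pcka frne
Hunk 5: at line 2 remove [uci,yoccw] add [fys] -> 6 lines: caar ohl fys eeik pcka frne
Hunk 6: at line 1 remove [fys,eeik] add [ppf] -> 5 lines: caar ohl ppf pcka frne

Answer: caar
ohl
ppf
pcka
frne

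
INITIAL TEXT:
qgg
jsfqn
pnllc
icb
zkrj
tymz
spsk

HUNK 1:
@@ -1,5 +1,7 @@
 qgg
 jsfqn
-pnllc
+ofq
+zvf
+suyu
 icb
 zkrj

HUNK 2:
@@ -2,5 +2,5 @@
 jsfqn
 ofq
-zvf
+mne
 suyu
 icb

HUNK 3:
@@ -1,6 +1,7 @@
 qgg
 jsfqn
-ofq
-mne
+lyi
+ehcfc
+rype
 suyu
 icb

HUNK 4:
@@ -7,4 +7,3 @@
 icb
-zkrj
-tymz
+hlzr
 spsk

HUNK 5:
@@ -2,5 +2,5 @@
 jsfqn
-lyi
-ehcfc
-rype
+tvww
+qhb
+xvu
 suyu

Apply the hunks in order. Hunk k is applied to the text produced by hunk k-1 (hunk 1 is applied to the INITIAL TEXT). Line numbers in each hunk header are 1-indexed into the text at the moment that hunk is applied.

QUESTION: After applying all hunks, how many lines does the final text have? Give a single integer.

Answer: 9

Derivation:
Hunk 1: at line 1 remove [pnllc] add [ofq,zvf,suyu] -> 9 lines: qgg jsfqn ofq zvf suyu icb zkrj tymz spsk
Hunk 2: at line 2 remove [zvf] add [mne] -> 9 lines: qgg jsfqn ofq mne suyu icb zkrj tymz spsk
Hunk 3: at line 1 remove [ofq,mne] add [lyi,ehcfc,rype] -> 10 lines: qgg jsfqn lyi ehcfc rype suyu icb zkrj tymz spsk
Hunk 4: at line 7 remove [zkrj,tymz] add [hlzr] -> 9 lines: qgg jsfqn lyi ehcfc rype suyu icb hlzr spsk
Hunk 5: at line 2 remove [lyi,ehcfc,rype] add [tvww,qhb,xvu] -> 9 lines: qgg jsfqn tvww qhb xvu suyu icb hlzr spsk
Final line count: 9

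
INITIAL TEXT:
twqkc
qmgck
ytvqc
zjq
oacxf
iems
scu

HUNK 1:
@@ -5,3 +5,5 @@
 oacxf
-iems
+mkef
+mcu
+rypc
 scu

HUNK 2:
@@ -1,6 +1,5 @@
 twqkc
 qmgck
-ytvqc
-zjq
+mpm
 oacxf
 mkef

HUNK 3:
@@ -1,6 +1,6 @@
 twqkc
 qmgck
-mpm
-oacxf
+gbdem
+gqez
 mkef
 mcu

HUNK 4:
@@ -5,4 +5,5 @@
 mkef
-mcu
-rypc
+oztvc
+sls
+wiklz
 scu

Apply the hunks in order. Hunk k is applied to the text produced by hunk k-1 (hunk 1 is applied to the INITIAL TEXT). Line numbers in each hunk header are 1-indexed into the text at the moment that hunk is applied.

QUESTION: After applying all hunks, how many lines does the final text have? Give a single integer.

Answer: 9

Derivation:
Hunk 1: at line 5 remove [iems] add [mkef,mcu,rypc] -> 9 lines: twqkc qmgck ytvqc zjq oacxf mkef mcu rypc scu
Hunk 2: at line 1 remove [ytvqc,zjq] add [mpm] -> 8 lines: twqkc qmgck mpm oacxf mkef mcu rypc scu
Hunk 3: at line 1 remove [mpm,oacxf] add [gbdem,gqez] -> 8 lines: twqkc qmgck gbdem gqez mkef mcu rypc scu
Hunk 4: at line 5 remove [mcu,rypc] add [oztvc,sls,wiklz] -> 9 lines: twqkc qmgck gbdem gqez mkef oztvc sls wiklz scu
Final line count: 9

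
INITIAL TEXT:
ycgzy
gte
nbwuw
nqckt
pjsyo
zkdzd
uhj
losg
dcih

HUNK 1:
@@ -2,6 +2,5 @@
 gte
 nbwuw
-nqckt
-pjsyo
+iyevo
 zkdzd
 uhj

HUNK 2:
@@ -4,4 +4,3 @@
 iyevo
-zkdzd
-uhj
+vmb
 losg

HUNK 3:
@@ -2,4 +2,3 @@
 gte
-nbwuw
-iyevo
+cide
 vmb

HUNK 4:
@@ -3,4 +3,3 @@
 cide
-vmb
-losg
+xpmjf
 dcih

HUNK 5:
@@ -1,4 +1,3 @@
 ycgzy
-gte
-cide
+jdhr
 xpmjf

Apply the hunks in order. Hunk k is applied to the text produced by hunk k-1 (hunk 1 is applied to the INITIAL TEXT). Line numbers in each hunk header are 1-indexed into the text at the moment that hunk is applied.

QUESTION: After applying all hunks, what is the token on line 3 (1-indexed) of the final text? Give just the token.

Answer: xpmjf

Derivation:
Hunk 1: at line 2 remove [nqckt,pjsyo] add [iyevo] -> 8 lines: ycgzy gte nbwuw iyevo zkdzd uhj losg dcih
Hunk 2: at line 4 remove [zkdzd,uhj] add [vmb] -> 7 lines: ycgzy gte nbwuw iyevo vmb losg dcih
Hunk 3: at line 2 remove [nbwuw,iyevo] add [cide] -> 6 lines: ycgzy gte cide vmb losg dcih
Hunk 4: at line 3 remove [vmb,losg] add [xpmjf] -> 5 lines: ycgzy gte cide xpmjf dcih
Hunk 5: at line 1 remove [gte,cide] add [jdhr] -> 4 lines: ycgzy jdhr xpmjf dcih
Final line 3: xpmjf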